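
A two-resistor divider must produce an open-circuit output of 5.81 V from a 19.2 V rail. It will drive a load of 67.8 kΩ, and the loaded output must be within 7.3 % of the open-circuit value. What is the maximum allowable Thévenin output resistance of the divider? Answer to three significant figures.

Loading drop = R_th/(R_th + R_L) ≤ 0.0730, so R_th ≤ R_L · ε/(1−ε) = 67.8 kΩ × 0.0730/0.9270 = 5.34 kΩ.
(Any R1, R2 with R2/(R1+R2) = 0.303 and R1‖R2 ≤ 5.34 kΩ will meet the spec.)

R_th ≤ 5.34 kΩ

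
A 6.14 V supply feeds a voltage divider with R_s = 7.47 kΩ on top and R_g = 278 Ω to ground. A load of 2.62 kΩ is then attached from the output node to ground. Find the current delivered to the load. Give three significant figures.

R_g‖R_L = 251.3 Ω; V_out = 6.14 × 251.3/7721 = 0.1999 V.
I_L = V_out / R_L = 0.1999 / 2.62 kΩ = 0.0763 mA.

I_L ≈ 0.0763 mA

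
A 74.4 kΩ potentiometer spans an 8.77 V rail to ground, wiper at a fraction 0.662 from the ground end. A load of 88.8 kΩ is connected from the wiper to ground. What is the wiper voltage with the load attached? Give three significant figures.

V ≈ 4.89 V

The wiper splits the pot into (1−α)R = 25.15 kΩ above and αR = 49.25 kΩ below.
Lower section ‖ load = 31.68 kΩ.
V_wiper = 8.77 × 31.68/(25.15 + 31.68) = 4.89 V.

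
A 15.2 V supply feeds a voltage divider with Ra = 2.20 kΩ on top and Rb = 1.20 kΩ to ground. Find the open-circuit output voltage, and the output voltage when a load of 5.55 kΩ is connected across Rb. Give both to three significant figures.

Unloaded: 5.36 V; loaded: 4.71 V

Open-circuit: V = 15.2 × 1.20/(2.20 + 1.20) = 5.36 V.
With the load, Rb becomes Rb‖R_L = 0.9867 kΩ, so V = 15.2 × 0.9867/3.187 = 4.71 V.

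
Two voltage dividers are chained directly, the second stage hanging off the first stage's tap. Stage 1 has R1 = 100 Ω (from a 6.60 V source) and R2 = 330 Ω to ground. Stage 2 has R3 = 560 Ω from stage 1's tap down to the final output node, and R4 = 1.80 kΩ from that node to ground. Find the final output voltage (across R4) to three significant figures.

Stage 2 presents R3+R4 = 2360 Ω as a load on stage 1's tap.
Stage 1's lower leg becomes R2‖(R3+R4) = 289.5 Ω, so V_mid = 6.60 × 289.5/389.5 = 4.906 V.
Stage 2 is itself unloaded: V_out = V_mid × R4/(R3+R4) = 4.906 × 1800/2360 = 3.74 V.

V_out ≈ 3.74 V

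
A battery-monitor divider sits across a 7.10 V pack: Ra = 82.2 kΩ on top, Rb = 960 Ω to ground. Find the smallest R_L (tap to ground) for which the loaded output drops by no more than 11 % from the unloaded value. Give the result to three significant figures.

Output resistance R_th = Ra‖Rb = (82200 × 960)/83160 = 948.9 Ω.
The fractional drop is R_th/(R_th + R_L); requiring this ≤ 0.110 gives R_L ≥ R_th(1/0.110 − 1) = 948.9 × 8.091 = 7.68 kΩ.

R_L(min) ≈ 7.68 kΩ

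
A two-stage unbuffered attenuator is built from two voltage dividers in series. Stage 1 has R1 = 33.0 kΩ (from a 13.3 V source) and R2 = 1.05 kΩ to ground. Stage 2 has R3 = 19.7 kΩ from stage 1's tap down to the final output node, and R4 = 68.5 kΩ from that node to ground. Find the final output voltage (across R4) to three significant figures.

Stage 2 presents R3+R4 = 88.20 kΩ as a load on stage 1's tap.
Stage 1's lower leg becomes R2‖(R3+R4) = 1.038 kΩ, so V_mid = 13.3 × 1.038/34.04 = 0.4055 V.
Stage 2 is itself unloaded: V_out = V_mid × R4/(R3+R4) = 0.4055 × 68.5/88.20 = 0.315 V.

V_out ≈ 0.315 V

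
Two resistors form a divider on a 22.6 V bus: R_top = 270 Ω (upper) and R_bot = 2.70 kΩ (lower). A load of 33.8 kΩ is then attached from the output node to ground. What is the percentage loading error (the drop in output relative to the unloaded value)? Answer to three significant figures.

0.721 %

The divider's output (Thévenin) resistance is R_top‖R_bot = 245.5 Ω.
Fractional drop under load = R_th/(R_th + R_L) = 245.5 / (245.5 + 33800) = 0.007210.
So the output falls by 0.721 %.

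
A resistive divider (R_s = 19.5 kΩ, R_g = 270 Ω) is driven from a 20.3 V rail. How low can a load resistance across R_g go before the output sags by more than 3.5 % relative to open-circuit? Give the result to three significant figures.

Output resistance R_th = R_s‖R_g = (19500 × 270)/19770 = 266.3 Ω.
The fractional drop is R_th/(R_th + R_L); requiring this ≤ 0.0350 gives R_L ≥ R_th(1/0.0350 − 1) = 266.3 × 27.57 = 7.34 kΩ.

R_L(min) ≈ 7.34 kΩ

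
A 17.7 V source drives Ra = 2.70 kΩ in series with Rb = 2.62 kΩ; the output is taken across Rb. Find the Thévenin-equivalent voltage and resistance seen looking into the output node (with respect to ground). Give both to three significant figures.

V_th = 8.72 V, R_th = 1.33 kΩ

V_th is the open-circuit tap voltage: 17.7 × 2.62/(2.70 + 2.62) = 8.72 V.
With the supply zeroed, Ra and Rb appear in parallel from the tap: R_th = Ra‖Rb = (2.70 × 2.62)/5.320 = 1.33 kΩ.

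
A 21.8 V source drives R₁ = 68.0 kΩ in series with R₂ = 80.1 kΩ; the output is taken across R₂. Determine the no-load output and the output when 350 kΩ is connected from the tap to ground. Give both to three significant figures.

Unloaded: 11.8 V; loaded: 10.7 V

Open-circuit: V = 21.8 × 80.1/(68.0 + 80.1) = 11.8 V.
With the load, R₂ becomes R₂‖R_L = 65.18 kΩ, so V = 21.8 × 65.18/133.2 = 10.7 V.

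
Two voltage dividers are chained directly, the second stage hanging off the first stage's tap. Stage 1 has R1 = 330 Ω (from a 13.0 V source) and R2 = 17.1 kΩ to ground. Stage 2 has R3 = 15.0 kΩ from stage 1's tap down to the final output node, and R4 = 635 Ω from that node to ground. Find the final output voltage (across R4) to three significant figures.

V_out ≈ 0.507 V

Stage 2 presents R3+R4 = 15640 Ω as a load on stage 1's tap.
Stage 1's lower leg becomes R2‖(R3+R4) = 8167 Ω, so V_mid = 13.0 × 8167/8497 = 12.50 V.
Stage 2 is itself unloaded: V_out = V_mid × R4/(R3+R4) = 12.50 × 635/15640 = 0.507 V.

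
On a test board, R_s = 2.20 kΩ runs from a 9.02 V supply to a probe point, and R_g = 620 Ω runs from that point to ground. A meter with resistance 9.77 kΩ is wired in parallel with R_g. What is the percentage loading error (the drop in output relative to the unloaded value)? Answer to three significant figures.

4.72 %

The divider's output (Thévenin) resistance is R_s‖R_g = 483.7 Ω.
Fractional drop under load = R_th/(R_th + R_L) = 483.7 / (483.7 + 9770) = 0.04717.
So the output falls by 4.72 %.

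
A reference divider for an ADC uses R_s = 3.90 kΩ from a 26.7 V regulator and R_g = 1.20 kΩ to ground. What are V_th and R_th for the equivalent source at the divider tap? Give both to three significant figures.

V_th = 6.28 V, R_th = 918 Ω

V_th is the open-circuit tap voltage: 26.7 × 1.20/(3.90 + 1.20) = 6.28 V.
With the supply zeroed, R_s and R_g appear in parallel from the tap: R_th = R_s‖R_g = (3.90 × 1.20)/5.100 = 918 Ω.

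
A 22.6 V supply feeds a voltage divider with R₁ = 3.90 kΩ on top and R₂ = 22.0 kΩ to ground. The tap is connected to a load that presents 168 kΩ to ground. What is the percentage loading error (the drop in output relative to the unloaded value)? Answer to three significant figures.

1.93 %

The divider's output (Thévenin) resistance is R₁‖R₂ = 3.313 kΩ.
Fractional drop under load = R_th/(R_th + R_L) = 3.313 / (3.313 + 168) = 0.01934.
So the output falls by 1.93 %.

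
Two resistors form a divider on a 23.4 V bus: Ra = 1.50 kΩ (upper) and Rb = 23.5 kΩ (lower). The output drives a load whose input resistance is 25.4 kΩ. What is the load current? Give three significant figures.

Rb‖R_L = 12.21 kΩ; V_out = 23.4 × 12.21/13.71 = 20.84 V.
I_L = V_out / R_L = 20.84 / 25.4 kΩ = 0.820 mA.

I_L ≈ 0.820 mA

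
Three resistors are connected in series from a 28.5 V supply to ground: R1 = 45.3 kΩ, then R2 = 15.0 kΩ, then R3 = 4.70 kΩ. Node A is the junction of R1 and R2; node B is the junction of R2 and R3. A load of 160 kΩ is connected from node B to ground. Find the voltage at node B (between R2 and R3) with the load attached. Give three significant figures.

V ≈ 2.01 V

At node B, R3 is in parallel with the load: R3‖R_L = 4.566 kΩ.
Below node A the resistance is R2 + (R3‖R_L) = 19.57 kΩ, so V_A = 28.5 × 19.57/64.87 = 8.597 V.
Then V_B = V_A × (R3‖R_L)/(R2 + R3‖R_L) = 8.597 × 4.566/19.57 = 2.01 V.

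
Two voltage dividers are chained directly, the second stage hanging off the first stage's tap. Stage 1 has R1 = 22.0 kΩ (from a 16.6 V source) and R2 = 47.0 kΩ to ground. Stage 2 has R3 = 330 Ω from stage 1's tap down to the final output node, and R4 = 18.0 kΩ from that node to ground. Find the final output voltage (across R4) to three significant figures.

Stage 2 presents R3+R4 = 18330 Ω as a load on stage 1's tap.
Stage 1's lower leg becomes R2‖(R3+R4) = 13190 Ω, so V_mid = 16.6 × 13190/35190 = 6.221 V.
Stage 2 is itself unloaded: V_out = V_mid × R4/(R3+R4) = 6.221 × 18000/18330 = 6.11 V.

V_out ≈ 6.11 V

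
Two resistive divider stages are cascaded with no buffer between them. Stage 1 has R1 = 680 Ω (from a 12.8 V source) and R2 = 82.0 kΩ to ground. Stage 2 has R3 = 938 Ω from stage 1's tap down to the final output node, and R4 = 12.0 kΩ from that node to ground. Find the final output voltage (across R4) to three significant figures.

Stage 2 presents R3+R4 = 12940 Ω as a load on stage 1's tap.
Stage 1's lower leg becomes R2‖(R3+R4) = 11170 Ω, so V_mid = 12.8 × 11170/11850 = 12.07 V.
Stage 2 is itself unloaded: V_out = V_mid × R4/(R3+R4) = 12.07 × 12000/12940 = 11.2 V.

V_out ≈ 11.2 V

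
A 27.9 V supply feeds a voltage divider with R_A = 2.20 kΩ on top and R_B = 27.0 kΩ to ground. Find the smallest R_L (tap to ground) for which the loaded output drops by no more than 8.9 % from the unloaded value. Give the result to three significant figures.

Output resistance R_th = R_A‖R_B = (2.20 × 27.0)/29.20 = 2.034 kΩ.
The fractional drop is R_th/(R_th + R_L); requiring this ≤ 0.0890 gives R_L ≥ R_th(1/0.0890 − 1) = 2.034 × 10.24 = 20.8 kΩ.

R_L(min) ≈ 20.8 kΩ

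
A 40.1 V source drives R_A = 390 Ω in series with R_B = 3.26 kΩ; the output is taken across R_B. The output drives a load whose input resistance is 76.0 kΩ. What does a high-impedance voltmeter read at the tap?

The load sits in parallel with R_B: R_B‖R_L = (3260 × 76000) / (3260 + 76000) = 3126 Ω.
V_out = 40.1 × 3126 / (390 + 3126) = 40.1 × 3126/3516 = 35.7 V.

V_out ≈ 35.7 V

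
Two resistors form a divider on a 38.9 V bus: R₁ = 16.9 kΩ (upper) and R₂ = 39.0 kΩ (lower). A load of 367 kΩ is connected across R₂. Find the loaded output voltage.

V_out ≈ 26.3 V

The load sits in parallel with R₂: R₂‖R_L = (39.0 × 367) / (39.0 + 367) = 35.25 kΩ.
V_out = 38.9 × 35.25 / (16.9 + 35.25) = 38.9 × 35.25/52.15 = 26.3 V.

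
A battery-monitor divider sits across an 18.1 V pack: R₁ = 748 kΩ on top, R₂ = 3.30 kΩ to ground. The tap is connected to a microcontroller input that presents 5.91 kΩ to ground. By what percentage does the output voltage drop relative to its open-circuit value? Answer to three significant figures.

35.7 %

Unloaded V = 18.1 × 3.30/751.3 = 0.07950 V.
Loaded: R₂‖R_L = 2.118 kΩ, giving V = 18.1 × 2.118/750.1 = 0.05110 V.
Drop = (0.07950 − 0.05110) / 0.07950 = 35.7 %.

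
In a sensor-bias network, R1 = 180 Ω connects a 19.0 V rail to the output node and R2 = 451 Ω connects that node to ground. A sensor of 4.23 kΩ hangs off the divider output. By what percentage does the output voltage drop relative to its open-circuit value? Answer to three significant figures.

The divider's output (Thévenin) resistance is R1‖R2 = 128.7 Ω.
Fractional drop under load = R_th/(R_th + R_L) = 128.7 / (128.7 + 4230) = 0.02952.
So the output falls by 2.95 %.

2.95 %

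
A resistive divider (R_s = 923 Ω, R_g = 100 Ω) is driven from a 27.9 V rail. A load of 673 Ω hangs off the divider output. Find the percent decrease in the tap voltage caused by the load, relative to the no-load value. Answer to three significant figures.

Unloaded V = 27.9 × 100/1023 = 2.7273 V.
Loaded: R_g‖R_L = 87.06 Ω, giving V = 27.9 × 87.06/1010 = 2.4049 V.
Drop = (2.7273 − 2.4049) / 2.7273 = 11.8 %.

11.8 %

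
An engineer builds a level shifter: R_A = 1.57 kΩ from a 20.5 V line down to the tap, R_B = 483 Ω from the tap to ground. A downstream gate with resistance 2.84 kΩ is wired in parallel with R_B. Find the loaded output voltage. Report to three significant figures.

The load sits in parallel with R_B: R_B‖R_L = (483 × 2840) / (483 + 2840) = 412.8 Ω.
V_out = 20.5 × 412.8 / (1570 + 412.8) = 20.5 × 412.8/1983 = 4.27 V.

V_out ≈ 4.27 V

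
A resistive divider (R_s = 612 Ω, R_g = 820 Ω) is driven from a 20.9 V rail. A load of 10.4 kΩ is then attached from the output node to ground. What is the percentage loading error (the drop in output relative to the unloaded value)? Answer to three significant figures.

3.26 %

The divider's output (Thévenin) resistance is R_s‖R_g = 350.4 Ω.
Fractional drop under load = R_th/(R_th + R_L) = 350.4 / (350.4 + 10400) = 0.03260.
So the output falls by 3.26 %.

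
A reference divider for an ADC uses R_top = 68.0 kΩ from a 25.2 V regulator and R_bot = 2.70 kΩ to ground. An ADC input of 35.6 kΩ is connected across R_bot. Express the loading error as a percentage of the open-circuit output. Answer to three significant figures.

6.80 %

The divider's output (Thévenin) resistance is R_top‖R_bot = 2.597 kΩ.
Fractional drop under load = R_th/(R_th + R_L) = 2.597 / (2.597 + 35.6) = 0.06799.
So the output falls by 6.80 %.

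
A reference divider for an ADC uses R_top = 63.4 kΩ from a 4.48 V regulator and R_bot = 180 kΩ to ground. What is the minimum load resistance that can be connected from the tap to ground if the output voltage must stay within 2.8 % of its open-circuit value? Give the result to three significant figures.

R_L(min) ≈ 1.63 MΩ

Output resistance R_th = R_top‖R_bot = (63.4 × 180)/243.4 = 46.89 kΩ.
The fractional drop is R_th/(R_th + R_L); requiring this ≤ 0.0280 gives R_L ≥ R_th(1/0.0280 − 1) = 46.89 × 34.71 = 1.63 MΩ.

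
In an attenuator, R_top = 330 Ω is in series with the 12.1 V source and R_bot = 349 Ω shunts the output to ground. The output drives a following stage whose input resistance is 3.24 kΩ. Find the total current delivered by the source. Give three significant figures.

I ≈ 18.8 mA

R_bot‖R_L = 315.1 Ω, so the source sees R_top + R_bot‖R_L = 645.1 Ω.
I = 12.1 V / 645.1 Ω = 18.8 mA.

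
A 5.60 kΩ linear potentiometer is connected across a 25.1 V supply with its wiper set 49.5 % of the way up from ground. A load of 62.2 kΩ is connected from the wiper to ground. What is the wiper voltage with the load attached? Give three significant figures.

V ≈ 12.2 V

The wiper splits the pot into (1−α)R = 2.828 kΩ above and αR = 2.772 kΩ below.
Lower section ‖ load = 2.654 kΩ.
V_wiper = 25.1 × 2.654/(2.828 + 2.654) = 12.2 V.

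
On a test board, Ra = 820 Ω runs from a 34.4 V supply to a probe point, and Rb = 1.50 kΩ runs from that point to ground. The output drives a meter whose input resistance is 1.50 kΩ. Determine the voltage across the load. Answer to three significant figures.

The load sits in parallel with Rb: Rb‖R_L = (1500 × 1500) / (1500 + 1500) = 750.0 Ω.
V_out = 34.4 × 750.0 / (820 + 750.0) = 34.4 × 750.0/1570 = 16.4 V.

V_out ≈ 16.4 V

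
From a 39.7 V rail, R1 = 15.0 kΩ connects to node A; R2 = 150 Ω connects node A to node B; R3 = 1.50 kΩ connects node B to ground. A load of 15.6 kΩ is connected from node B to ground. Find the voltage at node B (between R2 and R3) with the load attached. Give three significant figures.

At node B, R3 is in parallel with the load: R3‖R_L = 1368 Ω.
Below node A the resistance is R2 + (R3‖R_L) = 1518 Ω, so V_A = 39.7 × 1518/16520 = 3.649 V.
Then V_B = V_A × (R3‖R_L)/(R2 + R3‖R_L) = 3.649 × 1368/1518 = 3.29 V.

V ≈ 3.29 V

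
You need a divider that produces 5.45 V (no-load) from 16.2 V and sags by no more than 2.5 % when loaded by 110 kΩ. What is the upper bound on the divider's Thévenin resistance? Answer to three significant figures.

Loading drop = R_th/(R_th + R_L) ≤ 0.0250, so R_th ≤ R_L · ε/(1−ε) = 110 kΩ × 0.0250/0.9750 = 2.82 kΩ.
(Any R1, R2 with R2/(R1+R2) = 0.336 and R1‖R2 ≤ 2.82 kΩ will meet the spec.)

R_th ≤ 2.82 kΩ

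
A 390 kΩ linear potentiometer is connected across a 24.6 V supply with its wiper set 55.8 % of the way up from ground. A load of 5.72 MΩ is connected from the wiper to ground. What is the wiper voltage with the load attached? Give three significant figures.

V ≈ 13.5 V

The wiper splits the pot into (1−α)R = 172.4 kΩ above and αR = 217.6 kΩ below.
Lower section ‖ load = 209.6 kΩ.
V_wiper = 24.6 × 209.6/(172.4 + 209.6) = 13.5 V.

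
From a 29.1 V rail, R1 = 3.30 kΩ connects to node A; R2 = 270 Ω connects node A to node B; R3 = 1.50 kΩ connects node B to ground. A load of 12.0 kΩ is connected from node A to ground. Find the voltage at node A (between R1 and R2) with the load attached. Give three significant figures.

Below node A the series string R2+R3 = 1770 Ω sits in parallel with the 12000 Ω load: 1542 Ω.
V_A = 29.1 × 1542/(3300 + 1542) = 9.27 V.

V ≈ 9.27 V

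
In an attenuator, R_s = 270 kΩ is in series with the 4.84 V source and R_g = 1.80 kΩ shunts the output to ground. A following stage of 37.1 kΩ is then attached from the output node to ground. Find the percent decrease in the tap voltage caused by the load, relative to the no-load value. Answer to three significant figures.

The divider's output (Thévenin) resistance is R_s‖R_g = 1.788 kΩ.
Fractional drop under load = R_th/(R_th + R_L) = 1.788 / (1.788 + 37.1) = 0.04598.
So the output falls by 4.60 %.

4.60 %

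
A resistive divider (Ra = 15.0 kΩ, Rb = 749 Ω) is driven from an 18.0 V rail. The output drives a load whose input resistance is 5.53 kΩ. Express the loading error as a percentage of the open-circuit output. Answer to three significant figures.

11.4 %

Unloaded V = 18.0 × 749/15750 = 0.85605 V.
Loaded: Rb‖R_L = 659.7 Ω, giving V = 18.0 × 659.7/15660 = 0.75824 V.
Drop = (0.85605 − 0.75824) / 0.85605 = 11.4 %.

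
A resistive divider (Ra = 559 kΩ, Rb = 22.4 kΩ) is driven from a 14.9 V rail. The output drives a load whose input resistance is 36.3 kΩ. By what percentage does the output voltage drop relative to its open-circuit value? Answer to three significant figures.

Unloaded V = 14.9 × 22.4/581.4 = 0.5741 V.
Loaded: Rb‖R_L = 13.85 kΩ, giving V = 14.9 × 13.85/572.9 = 0.3603 V.
Drop = (0.5741 − 0.3603) / 0.5741 = 37.2 %.

37.2 %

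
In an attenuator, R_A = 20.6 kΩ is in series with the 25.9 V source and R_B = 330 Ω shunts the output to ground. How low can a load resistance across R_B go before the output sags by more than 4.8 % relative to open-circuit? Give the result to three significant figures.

R_L(min) ≈ 6.44 kΩ

Output resistance R_th = R_A‖R_B = (20600 × 330)/20930 = 324.8 Ω.
The fractional drop is R_th/(R_th + R_L); requiring this ≤ 0.0480 gives R_L ≥ R_th(1/0.0480 − 1) = 324.8 × 19.83 = 6.44 kΩ.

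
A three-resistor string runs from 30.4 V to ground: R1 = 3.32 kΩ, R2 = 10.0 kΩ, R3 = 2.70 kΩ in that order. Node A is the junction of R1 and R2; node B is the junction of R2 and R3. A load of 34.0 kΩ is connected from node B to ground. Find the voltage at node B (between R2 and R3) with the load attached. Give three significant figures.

V ≈ 4.81 V

At node B, R3 is in parallel with the load: R3‖R_L = 2.501 kΩ.
Below node A the resistance is R2 + (R3‖R_L) = 12.50 kΩ, so V_A = 30.4 × 12.50/15.82 = 24.02 V.
Then V_B = V_A × (R3‖R_L)/(R2 + R3‖R_L) = 24.02 × 2.501/12.50 = 4.81 V.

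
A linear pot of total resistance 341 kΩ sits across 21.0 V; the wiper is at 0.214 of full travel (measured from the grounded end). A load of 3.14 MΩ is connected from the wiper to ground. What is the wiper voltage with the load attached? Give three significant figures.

V ≈ 4.41 V

The wiper splits the pot into (1−α)R = 268.0 kΩ above and αR = 72.97 kΩ below.
Lower section ‖ load = 71.32 kΩ.
V_wiper = 21.0 × 71.32/(268.0 + 71.32) = 4.41 V.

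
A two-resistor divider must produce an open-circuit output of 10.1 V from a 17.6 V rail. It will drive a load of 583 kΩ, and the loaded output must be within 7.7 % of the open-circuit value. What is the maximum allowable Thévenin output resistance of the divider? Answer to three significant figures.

Loading drop = R_th/(R_th + R_L) ≤ 0.0770, so R_th ≤ R_L · ε/(1−ε) = 583 kΩ × 0.0770/0.9230 = 48.6 kΩ.
(Any R1, R2 with R2/(R1+R2) = 0.574 and R1‖R2 ≤ 48.6 kΩ will meet the spec.)

R_th ≤ 48.6 kΩ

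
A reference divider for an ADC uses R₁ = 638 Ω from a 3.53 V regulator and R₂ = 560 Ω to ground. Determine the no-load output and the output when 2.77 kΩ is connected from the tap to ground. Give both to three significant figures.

Open-circuit: V = 3.53 × 560/(638 + 560) = 1.65 V.
With the load, R₂ becomes R₂‖R_L = 465.8 Ω, so V = 3.53 × 465.8/1104 = 1.49 V.

Unloaded: 1.65 V; loaded: 1.49 V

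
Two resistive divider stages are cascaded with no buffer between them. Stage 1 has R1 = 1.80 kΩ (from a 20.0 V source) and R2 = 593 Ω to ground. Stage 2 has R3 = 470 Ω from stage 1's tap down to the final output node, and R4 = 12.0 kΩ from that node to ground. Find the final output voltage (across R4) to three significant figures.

V_out ≈ 4.60 V

Stage 2 presents R3+R4 = 12470 Ω as a load on stage 1's tap.
Stage 1's lower leg becomes R2‖(R3+R4) = 566.1 Ω, so V_mid = 20.0 × 566.1/2366 = 4.785 V.
Stage 2 is itself unloaded: V_out = V_mid × R4/(R3+R4) = 4.785 × 12000/12470 = 4.60 V.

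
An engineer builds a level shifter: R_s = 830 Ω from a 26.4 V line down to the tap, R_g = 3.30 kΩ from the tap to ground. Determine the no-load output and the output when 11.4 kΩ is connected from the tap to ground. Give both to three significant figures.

Open-circuit: V = 26.4 × 3300/(830 + 3300) = 21.1 V.
With the load, R_g becomes R_g‖R_L = 2559 Ω, so V = 26.4 × 2559/3389 = 19.9 V.

Unloaded: 21.1 V; loaded: 19.9 V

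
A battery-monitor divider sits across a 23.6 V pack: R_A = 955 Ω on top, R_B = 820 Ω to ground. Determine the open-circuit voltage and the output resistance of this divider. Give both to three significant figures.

V_th is the open-circuit tap voltage: 23.6 × 820/(955 + 820) = 10.9 V.
With the supply zeroed, R_A and R_B appear in parallel from the tap: R_th = R_A‖R_B = (955 × 820)/1775 = 441 Ω.

V_th = 10.9 V, R_th = 441 Ω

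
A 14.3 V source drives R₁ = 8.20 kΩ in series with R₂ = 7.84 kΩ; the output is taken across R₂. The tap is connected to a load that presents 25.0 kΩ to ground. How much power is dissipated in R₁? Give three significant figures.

Total resistance from the source is R₁ + (R₂‖R_L) = 14.17 kΩ, so I = 14.3/14.17 kΩ = 1.009 mA.
P = I²·R₁ = (1.009 mA)² × 8.20 kΩ = 8.35 mW.

P ≈ 8.35 mW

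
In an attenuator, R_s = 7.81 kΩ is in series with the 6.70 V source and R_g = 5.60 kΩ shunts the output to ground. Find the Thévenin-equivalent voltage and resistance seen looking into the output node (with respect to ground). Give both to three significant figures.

V_th is the open-circuit tap voltage: 6.70 × 5.60/(7.81 + 5.60) = 2.80 V.
With the supply zeroed, R_s and R_g appear in parallel from the tap: R_th = R_s‖R_g = (7.81 × 5.60)/13.41 = 3.26 kΩ.

V_th = 2.80 V, R_th = 3.26 kΩ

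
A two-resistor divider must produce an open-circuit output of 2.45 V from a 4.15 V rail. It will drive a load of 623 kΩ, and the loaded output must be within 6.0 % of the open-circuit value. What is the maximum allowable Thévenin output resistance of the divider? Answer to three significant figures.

R_th ≤ 39.8 kΩ

Loading drop = R_th/(R_th + R_L) ≤ 0.0600, so R_th ≤ R_L · ε/(1−ε) = 623 kΩ × 0.0600/0.9400 = 39.8 kΩ.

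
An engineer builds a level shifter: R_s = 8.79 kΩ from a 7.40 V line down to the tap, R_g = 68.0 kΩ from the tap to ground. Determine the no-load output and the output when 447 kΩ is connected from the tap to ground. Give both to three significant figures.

Open-circuit: V = 7.40 × 68.0/(8.79 + 68.0) = 6.55 V.
With the load, R_g becomes R_g‖R_L = 59.02 kΩ, so V = 7.40 × 59.02/67.81 = 6.44 V.

Unloaded: 6.55 V; loaded: 6.44 V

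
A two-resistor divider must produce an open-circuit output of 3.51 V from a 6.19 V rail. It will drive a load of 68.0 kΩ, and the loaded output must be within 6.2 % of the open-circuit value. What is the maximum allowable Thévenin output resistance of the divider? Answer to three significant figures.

R_th ≤ 4.49 kΩ

Loading drop = R_th/(R_th + R_L) ≤ 0.0620, so R_th ≤ R_L · ε/(1−ε) = 68.0 kΩ × 0.0620/0.9380 = 4.49 kΩ.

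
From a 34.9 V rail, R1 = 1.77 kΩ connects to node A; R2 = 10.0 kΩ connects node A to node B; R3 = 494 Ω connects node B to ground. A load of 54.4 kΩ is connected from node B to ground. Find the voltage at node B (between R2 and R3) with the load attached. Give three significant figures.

V ≈ 1.39 V

At node B, R3 is in parallel with the load: R3‖R_L = 489.6 Ω.
Below node A the resistance is R2 + (R3‖R_L) = 10490 Ω, so V_A = 34.9 × 10490/12260 = 29.86 V.
Then V_B = V_A × (R3‖R_L)/(R2 + R3‖R_L) = 29.86 × 489.6/10490 = 1.39 V.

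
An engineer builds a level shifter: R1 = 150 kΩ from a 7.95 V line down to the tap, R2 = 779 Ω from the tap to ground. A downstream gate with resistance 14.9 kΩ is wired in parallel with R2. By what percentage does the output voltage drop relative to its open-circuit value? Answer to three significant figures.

The divider's output (Thévenin) resistance is R1‖R2 = 775.0 Ω.
Fractional drop under load = R_th/(R_th + R_L) = 775.0 / (775.0 + 14900) = 0.04944.
So the output falls by 4.94 %.

4.94 %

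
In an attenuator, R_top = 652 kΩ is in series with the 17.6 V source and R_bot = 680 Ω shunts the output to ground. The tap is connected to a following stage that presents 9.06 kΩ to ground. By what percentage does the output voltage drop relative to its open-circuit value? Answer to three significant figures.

The divider's output (Thévenin) resistance is R_top‖R_bot = 679.3 Ω.
Fractional drop under load = R_th/(R_th + R_L) = 679.3 / (679.3 + 9060) = 0.06975.
So the output falls by 6.97 %.

6.97 %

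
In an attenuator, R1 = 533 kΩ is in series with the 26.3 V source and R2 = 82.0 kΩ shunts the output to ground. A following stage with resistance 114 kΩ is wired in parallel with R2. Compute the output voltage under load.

V_out ≈ 2.16 V

The load sits in parallel with R2: R2‖R_L = (82.0 × 114) / (82.0 + 114) = 47.69 kΩ.
V_out = 26.3 × 47.69 / (533 + 47.69) = 26.3 × 47.69/580.7 = 2.16 V.
(Unloaded it would have been 3.51 V.)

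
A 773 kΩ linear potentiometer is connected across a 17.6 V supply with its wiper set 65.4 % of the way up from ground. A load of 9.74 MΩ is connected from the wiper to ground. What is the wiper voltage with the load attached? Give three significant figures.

V ≈ 11.3 V

The wiper splits the pot into (1−α)R = 267.5 kΩ above and αR = 505.5 kΩ below.
Lower section ‖ load = 480.6 kΩ.
V_wiper = 17.6 × 480.6/(267.5 + 480.6) = 11.3 V.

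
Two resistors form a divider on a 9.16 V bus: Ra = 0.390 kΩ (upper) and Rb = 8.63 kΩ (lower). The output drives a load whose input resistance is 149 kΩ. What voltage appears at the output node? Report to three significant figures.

The load sits in parallel with Rb: Rb‖R_L = (8630 × 149000) / (8630 + 149000) = 8158 Ω.
V_out = 9.16 × 8158 / (390 + 8158) = 9.16 × 8158/8548 = 8.74 V.

V_out ≈ 8.74 V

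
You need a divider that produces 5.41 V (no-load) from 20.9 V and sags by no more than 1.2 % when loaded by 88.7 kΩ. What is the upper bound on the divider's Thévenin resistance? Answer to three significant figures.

R_th ≤ 1.08 kΩ

Loading drop = R_th/(R_th + R_L) ≤ 0.0120, so R_th ≤ R_L · ε/(1−ε) = 88.7 kΩ × 0.0120/0.9880 = 1.08 kΩ.
(Any R1, R2 with R2/(R1+R2) = 0.259 and R1‖R2 ≤ 1.08 kΩ will meet the spec.)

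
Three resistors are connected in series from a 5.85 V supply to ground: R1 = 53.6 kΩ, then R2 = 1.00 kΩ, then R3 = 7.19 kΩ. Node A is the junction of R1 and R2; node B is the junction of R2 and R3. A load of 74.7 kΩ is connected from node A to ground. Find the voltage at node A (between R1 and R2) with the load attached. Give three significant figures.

Below node A the series string R2+R3 = 8.190 kΩ sits in parallel with the 74.7 kΩ load: 7.381 kΩ.
V_A = 5.85 × 7.381/(53.6 + 7.381) = 0.708 V.

V ≈ 0.708 V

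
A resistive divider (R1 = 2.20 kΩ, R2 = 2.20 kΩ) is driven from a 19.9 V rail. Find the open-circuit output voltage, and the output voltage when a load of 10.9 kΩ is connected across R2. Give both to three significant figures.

Unloaded: 9.95 V; loaded: 9.04 V

Open-circuit: V = 19.9 × 2.20/(2.20 + 2.20) = 9.95 V.
With the load, R2 becomes R2‖R_L = 1.831 kΩ, so V = 19.9 × 1.831/4.031 = 9.04 V.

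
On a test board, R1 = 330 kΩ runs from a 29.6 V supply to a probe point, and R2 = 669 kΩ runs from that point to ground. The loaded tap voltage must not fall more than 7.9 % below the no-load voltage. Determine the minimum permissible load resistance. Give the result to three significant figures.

Output resistance R_th = R1‖R2 = (330 × 669)/999.0 = 221.0 kΩ.
The fractional drop is R_th/(R_th + R_L); requiring this ≤ 0.0790 gives R_L ≥ R_th(1/0.0790 − 1) = 221.0 × 11.66 = 2.58 MΩ.

R_L(min) ≈ 2.58 MΩ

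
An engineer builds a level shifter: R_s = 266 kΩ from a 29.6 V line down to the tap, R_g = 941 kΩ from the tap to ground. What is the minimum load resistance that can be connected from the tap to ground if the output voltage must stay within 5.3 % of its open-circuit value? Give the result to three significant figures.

Output resistance R_th = R_s‖R_g = (266 × 941)/1207 = 207.4 kΩ.
The fractional drop is R_th/(R_th + R_L); requiring this ≤ 0.0530 gives R_L ≥ R_th(1/0.0530 − 1) = 207.4 × 17.87 = 3.71 MΩ.

R_L(min) ≈ 3.71 MΩ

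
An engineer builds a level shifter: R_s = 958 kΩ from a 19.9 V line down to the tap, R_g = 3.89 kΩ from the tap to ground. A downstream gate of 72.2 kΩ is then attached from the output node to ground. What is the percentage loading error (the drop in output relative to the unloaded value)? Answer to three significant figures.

5.09 %

The divider's output (Thévenin) resistance is R_s‖R_g = 3.874 kΩ.
Fractional drop under load = R_th/(R_th + R_L) = 3.874 / (3.874 + 72.2) = 0.05093.
So the output falls by 5.09 %.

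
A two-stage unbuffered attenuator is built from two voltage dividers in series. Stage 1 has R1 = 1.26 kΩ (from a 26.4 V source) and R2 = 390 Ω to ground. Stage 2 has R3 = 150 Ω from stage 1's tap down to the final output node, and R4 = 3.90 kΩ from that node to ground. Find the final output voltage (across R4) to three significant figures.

Stage 2 presents R3+R4 = 4050 Ω as a load on stage 1's tap.
Stage 1's lower leg becomes R2‖(R3+R4) = 355.7 Ω, so V_mid = 26.4 × 355.7/1616 = 5.813 V.
Stage 2 is itself unloaded: V_out = V_mid × R4/(R3+R4) = 5.813 × 3900/4050 = 5.60 V.

V_out ≈ 5.60 V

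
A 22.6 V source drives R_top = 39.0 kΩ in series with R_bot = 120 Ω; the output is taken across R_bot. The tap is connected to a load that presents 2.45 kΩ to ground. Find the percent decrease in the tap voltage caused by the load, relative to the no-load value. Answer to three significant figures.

4.66 %

The divider's output (Thévenin) resistance is R_top‖R_bot = 119.6 Ω.
Fractional drop under load = R_th/(R_th + R_L) = 119.6 / (119.6 + 2450) = 0.04656.
So the output falls by 4.66 %.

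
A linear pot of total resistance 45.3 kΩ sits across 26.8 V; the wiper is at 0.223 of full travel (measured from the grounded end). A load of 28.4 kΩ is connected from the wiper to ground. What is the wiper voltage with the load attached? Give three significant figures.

The wiper splits the pot into (1−α)R = 35.20 kΩ above and αR = 10.10 kΩ below.
Lower section ‖ load = 7.451 kΩ.
V_wiper = 26.8 × 7.451/(35.20 + 7.451) = 4.68 V.

V ≈ 4.68 V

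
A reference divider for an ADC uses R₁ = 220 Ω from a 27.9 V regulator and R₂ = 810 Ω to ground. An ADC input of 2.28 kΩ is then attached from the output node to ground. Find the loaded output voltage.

The load sits in parallel with R₂: R₂‖R_L = (810 × 2280) / (810 + 2280) = 597.7 Ω.
V_out = 27.9 × 597.7 / (220 + 597.7) = 27.9 × 597.7/817.7 = 20.4 V.
(Unloaded it would have been 21.9 V.)

V_out ≈ 20.4 V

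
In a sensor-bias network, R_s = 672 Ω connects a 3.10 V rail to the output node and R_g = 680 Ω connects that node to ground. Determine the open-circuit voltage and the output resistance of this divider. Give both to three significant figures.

V_th = 1.56 V, R_th = 338 Ω

V_th is the open-circuit tap voltage: 3.10 × 680/(672 + 680) = 1.56 V.
With the supply zeroed, R_s and R_g appear in parallel from the tap: R_th = R_s‖R_g = (672 × 680)/1352 = 338 Ω.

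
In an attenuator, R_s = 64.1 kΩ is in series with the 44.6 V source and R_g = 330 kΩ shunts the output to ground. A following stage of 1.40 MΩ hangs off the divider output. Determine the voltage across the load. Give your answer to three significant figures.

V_out ≈ 36.0 V

The load sits in parallel with R_g: R_g‖R_L = (330 × 1400) / (330 + 1400) = 267.1 kΩ.
V_out = 44.6 × 267.1 / (64.1 + 267.1) = 44.6 × 267.1/331.2 = 36.0 V.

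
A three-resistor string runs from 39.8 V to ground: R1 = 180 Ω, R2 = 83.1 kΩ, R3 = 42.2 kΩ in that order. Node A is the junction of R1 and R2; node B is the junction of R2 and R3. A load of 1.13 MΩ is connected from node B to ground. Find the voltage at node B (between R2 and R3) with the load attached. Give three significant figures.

At node B, R3 is in parallel with the load: R3‖R_L = 40680 Ω.
Below node A the resistance is R2 + (R3‖R_L) = 123800 Ω, so V_A = 39.8 × 123800/124000 = 39.74 V.
Then V_B = V_A × (R3‖R_L)/(R2 + R3‖R_L) = 39.74 × 40680/123800 = 13.1 V.

V ≈ 13.1 V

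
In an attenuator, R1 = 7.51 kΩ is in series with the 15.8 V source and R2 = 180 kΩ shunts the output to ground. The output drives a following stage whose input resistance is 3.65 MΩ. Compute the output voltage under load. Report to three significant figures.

V_out ≈ 15.1 V

The load sits in parallel with R2: R2‖R_L = (180 × 3650) / (180 + 3650) = 171.5 kΩ.
V_out = 15.8 × 171.5 / (7.51 + 171.5) = 15.8 × 171.5/179.1 = 15.1 V.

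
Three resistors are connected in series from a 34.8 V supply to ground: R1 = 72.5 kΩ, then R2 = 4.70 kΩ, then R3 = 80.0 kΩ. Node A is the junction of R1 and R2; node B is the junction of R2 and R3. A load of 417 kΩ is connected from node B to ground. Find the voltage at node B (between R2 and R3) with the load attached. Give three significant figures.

V ≈ 16.2 V

At node B, R3 is in parallel with the load: R3‖R_L = 67.12 kΩ.
Below node A the resistance is R2 + (R3‖R_L) = 71.82 kΩ, so V_A = 34.8 × 71.82/144.3 = 17.32 V.
Then V_B = V_A × (R3‖R_L)/(R2 + R3‖R_L) = 17.32 × 67.12/71.82 = 16.2 V.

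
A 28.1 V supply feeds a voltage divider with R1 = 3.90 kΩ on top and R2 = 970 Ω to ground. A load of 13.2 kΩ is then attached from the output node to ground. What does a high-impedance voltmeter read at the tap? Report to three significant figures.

The load sits in parallel with R2: R2‖R_L = (970 × 13200) / (970 + 13200) = 903.6 Ω.
V_out = 28.1 × 903.6 / (3900 + 903.6) = 28.1 × 903.6/4804 = 5.29 V.

V_out ≈ 5.29 V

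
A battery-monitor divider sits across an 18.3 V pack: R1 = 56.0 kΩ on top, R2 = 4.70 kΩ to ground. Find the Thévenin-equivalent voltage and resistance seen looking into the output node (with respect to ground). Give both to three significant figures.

V_th is the open-circuit tap voltage: 18.3 × 4.70/(56.0 + 4.70) = 1.42 V.
With the supply zeroed, R1 and R2 appear in parallel from the tap: R_th = R1‖R2 = (56.0 × 4.70)/60.70 = 4.34 kΩ.

V_th = 1.42 V, R_th = 4.34 kΩ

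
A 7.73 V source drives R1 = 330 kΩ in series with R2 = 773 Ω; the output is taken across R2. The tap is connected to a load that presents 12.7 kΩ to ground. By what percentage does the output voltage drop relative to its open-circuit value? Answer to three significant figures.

5.72 %

The divider's output (Thévenin) resistance is R1‖R2 = 771.2 Ω.
Fractional drop under load = R_th/(R_th + R_L) = 771.2 / (771.2 + 12700) = 0.05725.
So the output falls by 5.72 %.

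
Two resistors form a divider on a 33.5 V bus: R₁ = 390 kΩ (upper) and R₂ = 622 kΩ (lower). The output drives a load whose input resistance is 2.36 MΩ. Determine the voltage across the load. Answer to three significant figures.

The load sits in parallel with R₂: R₂‖R_L = (622 × 2360) / (622 + 2360) = 492.3 kΩ.
V_out = 33.5 × 492.3 / (390 + 492.3) = 33.5 × 492.3/882.3 = 18.7 V.
(Unloaded it would have been 20.6 V.)

V_out ≈ 18.7 V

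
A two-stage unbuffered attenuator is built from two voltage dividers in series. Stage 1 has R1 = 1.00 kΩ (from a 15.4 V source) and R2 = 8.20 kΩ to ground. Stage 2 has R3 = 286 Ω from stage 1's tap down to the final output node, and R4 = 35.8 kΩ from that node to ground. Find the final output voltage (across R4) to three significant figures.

Stage 2 presents R3+R4 = 36090 Ω as a load on stage 1's tap.
Stage 1's lower leg becomes R2‖(R3+R4) = 6682 Ω, so V_mid = 15.4 × 6682/7682 = 13.40 V.
Stage 2 is itself unloaded: V_out = V_mid × R4/(R3+R4) = 13.40 × 35800/36090 = 13.3 V.

V_out ≈ 13.3 V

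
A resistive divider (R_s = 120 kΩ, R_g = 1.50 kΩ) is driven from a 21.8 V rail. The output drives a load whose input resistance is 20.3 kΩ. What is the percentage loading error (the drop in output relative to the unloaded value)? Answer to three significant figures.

6.80 %

The divider's output (Thévenin) resistance is R_s‖R_g = 1.481 kΩ.
Fractional drop under load = R_th/(R_th + R_L) = 1.481 / (1.481 + 20.3) = 0.06802.
So the output falls by 6.80 %.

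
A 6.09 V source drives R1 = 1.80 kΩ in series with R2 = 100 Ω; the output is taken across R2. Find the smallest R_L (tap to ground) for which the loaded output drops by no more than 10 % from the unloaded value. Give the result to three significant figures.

Output resistance R_th = R1‖R2 = (1800 × 100)/1900 = 94.74 Ω.
The fractional drop is R_th/(R_th + R_L); requiring this ≤ 0.100 gives R_L ≥ R_th(1/0.100 − 1) = 94.74 × 9.000 = 853 Ω.

R_L(min) ≈ 853 Ω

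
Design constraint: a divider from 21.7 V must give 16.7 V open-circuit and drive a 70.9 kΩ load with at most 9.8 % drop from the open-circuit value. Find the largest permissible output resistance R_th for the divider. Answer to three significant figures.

Loading drop = R_th/(R_th + R_L) ≤ 0.0980, so R_th ≤ R_L · ε/(1−ε) = 70.9 kΩ × 0.0980/0.9020 = 7.70 kΩ.
(Any R1, R2 with R2/(R1+R2) = 0.770 and R1‖R2 ≤ 7.70 kΩ will meet the spec.)

R_th ≤ 7.70 kΩ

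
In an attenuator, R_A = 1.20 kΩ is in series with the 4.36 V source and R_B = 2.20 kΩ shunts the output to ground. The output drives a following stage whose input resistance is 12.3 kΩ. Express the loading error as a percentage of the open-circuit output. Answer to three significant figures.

The divider's output (Thévenin) resistance is R_A‖R_B = 0.7765 kΩ.
Fractional drop under load = R_th/(R_th + R_L) = 0.7765 / (0.7765 + 12.3) = 0.05938.
So the output falls by 5.94 %.

5.94 %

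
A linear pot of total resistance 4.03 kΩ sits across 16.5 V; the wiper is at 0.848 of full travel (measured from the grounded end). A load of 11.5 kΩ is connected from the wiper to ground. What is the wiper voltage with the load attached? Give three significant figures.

V ≈ 13.4 V

The wiper splits the pot into (1−α)R = 612.6 Ω above and αR = 3417 Ω below.
Lower section ‖ load = 2635 Ω.
V_wiper = 16.5 × 2635/(612.6 + 2635) = 13.4 V.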